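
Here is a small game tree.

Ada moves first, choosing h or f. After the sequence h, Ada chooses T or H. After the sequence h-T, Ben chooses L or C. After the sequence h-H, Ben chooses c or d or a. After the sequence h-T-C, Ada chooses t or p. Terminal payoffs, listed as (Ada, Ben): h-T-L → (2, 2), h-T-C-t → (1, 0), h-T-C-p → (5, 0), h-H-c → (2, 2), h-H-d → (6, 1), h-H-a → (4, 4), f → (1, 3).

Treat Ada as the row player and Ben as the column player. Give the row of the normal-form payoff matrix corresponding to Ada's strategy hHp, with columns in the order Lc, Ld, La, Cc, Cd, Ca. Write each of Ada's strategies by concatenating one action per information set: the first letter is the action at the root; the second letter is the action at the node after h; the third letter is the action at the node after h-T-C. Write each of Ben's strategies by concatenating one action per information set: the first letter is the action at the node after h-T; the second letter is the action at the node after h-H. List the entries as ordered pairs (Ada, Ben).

vs Lc: Ada plays h → Ada plays H at [h] → Ben plays c at [h-H] → (2, 2)
vs Ld: Ada plays h → Ada plays H at [h] → Ben plays d at [h-H] → (6, 1)
vs La: Ada plays h → Ada plays H at [h] → Ben plays a at [h-H] → (4, 4)
vs Cc: Ada plays h → Ada plays H at [h] → Ben plays c at [h-H] → (2, 2)
vs Cd: Ada plays h → Ada plays H at [h] → Ben plays d at [h-H] → (6, 1)
vs Ca: Ada plays h → Ada plays H at [h] → Ben plays a at [h-H] → (4, 4)

(2,2) (6,1) (4,4) (2,2) (6,1) (4,4)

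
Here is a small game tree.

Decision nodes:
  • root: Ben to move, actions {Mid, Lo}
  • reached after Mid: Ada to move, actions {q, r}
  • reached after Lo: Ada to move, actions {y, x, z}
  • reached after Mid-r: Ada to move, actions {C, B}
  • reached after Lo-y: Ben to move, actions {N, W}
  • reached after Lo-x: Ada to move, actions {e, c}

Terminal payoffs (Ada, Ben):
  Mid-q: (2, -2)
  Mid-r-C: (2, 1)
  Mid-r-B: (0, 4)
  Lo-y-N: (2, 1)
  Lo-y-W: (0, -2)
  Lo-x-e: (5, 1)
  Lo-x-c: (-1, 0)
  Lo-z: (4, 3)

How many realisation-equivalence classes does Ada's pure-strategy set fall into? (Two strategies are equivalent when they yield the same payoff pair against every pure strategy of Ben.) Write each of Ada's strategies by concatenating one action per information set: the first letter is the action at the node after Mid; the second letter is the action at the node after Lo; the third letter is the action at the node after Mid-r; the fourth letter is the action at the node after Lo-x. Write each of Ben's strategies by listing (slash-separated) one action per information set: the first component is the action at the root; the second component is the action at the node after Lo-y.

12

Ada has 24 pure strategies: qyCe, qyCc, qyBe, qyBc, qxCe, qxCc, qxBe, qxBc, qzCe, qzCc, qzBe, qzBc, ryCe, ryCc, ryBe, ryBc, rxCe, rxCc, rxBe, rxBc, rzCe, rzCc, rzBe, rzBc. Columns: Mid/N, Mid/W, Lo/N, Lo/W.
{qyCe, qyCc, qyBe, qyBc} → row (2,-2) (2,-2) (2,1) (0,-2)
{qxCe, qxBe} → row (2,-2) (2,-2) (5,1) (5,1)
{qxCc, qxBc} → row (2,-2) (2,-2) (-1,0) (-1,0)
{qzCe, qzCc, qzBe, qzBc} → row (2,-2) (2,-2) (4,3) (4,3)
{ryCe, ryCc} → row (2,1) (2,1) (2,1) (0,-2)
{ryBe, ryBc} → row (0,4) (0,4) (2,1) (0,-2)
{rxCe} → row (2,1) (2,1) (5,1) (5,1)
{rxCc} → row (2,1) (2,1) (-1,0) (-1,0)
{rxBe} → row (0,4) (0,4) (5,1) (5,1)
{rxBc} → row (0,4) (0,4) (-1,0) (-1,0)
{rzCe, rzCc} → row (2,1) (2,1) (4,3) (4,3)
{rzBe, rzBc} → row (0,4) (0,4) (4,3) (4,3)
That's 12 distinct rows out of 24 strategies.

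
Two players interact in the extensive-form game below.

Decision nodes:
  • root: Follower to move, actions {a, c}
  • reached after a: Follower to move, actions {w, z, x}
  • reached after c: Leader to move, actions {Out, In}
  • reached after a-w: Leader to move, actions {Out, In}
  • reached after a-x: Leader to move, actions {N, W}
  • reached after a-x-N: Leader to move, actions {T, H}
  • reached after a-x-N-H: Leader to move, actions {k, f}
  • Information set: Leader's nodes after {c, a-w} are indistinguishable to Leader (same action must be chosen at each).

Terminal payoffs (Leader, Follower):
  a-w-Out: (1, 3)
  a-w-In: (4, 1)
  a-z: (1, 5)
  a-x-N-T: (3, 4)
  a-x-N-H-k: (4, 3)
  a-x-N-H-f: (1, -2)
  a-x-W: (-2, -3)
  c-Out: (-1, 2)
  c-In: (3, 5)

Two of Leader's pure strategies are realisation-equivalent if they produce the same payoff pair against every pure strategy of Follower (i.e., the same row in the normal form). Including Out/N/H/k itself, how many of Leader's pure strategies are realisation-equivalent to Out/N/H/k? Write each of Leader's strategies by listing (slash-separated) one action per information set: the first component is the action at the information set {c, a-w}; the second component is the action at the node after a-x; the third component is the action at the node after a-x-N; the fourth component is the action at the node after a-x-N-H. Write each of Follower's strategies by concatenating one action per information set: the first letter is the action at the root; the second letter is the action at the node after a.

1

Row for Out/N/H/k (columns aw, az, ax, cw, cz, cx): (1,3) (1,5) (4,3) (-1,2) (-1,2) (-1,2).
Every one of Leader's information sets is on the play path for some reply by Follower when Leader follows Out/N/H/k.
Changing the action at any of them therefore changes at least one column, so only Out/N/H/k itself gives this row.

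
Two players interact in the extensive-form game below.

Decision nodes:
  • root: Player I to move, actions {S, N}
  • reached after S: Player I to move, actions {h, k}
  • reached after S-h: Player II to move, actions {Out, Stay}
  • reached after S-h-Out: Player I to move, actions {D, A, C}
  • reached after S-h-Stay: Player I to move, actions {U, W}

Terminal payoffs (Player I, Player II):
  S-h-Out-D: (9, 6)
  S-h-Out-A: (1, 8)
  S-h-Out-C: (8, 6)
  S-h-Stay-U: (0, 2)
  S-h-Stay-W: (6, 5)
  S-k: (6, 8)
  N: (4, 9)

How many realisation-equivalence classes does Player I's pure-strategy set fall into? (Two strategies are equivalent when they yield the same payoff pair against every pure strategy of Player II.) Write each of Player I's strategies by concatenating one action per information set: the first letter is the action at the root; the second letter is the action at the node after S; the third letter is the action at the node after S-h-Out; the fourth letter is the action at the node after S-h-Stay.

8

Player I has 24 pure strategies: ShDU, ShDW, ShAU, ShAW, ShCU, ShCW, SkDU, SkDW, SkAU, SkAW, SkCU, SkCW, NhDU, NhDW, NhAU, NhAW, NhCU, NhCW, NkDU, NkDW, NkAU, NkAW, NkCU, NkCW. Columns: Out, Stay.
{ShDU} → row (9,6) (0,2)
{ShDW} → row (9,6) (6,5)
{ShAU} → row (1,8) (0,2)
{ShAW} → row (1,8) (6,5)
{ShCU} → row (8,6) (0,2)
{ShCW} → row (8,6) (6,5)
{SkDU, SkDW, SkAU, SkAW, SkCU, SkCW} → row (6,8) (6,8)
{NhDU, NhDW, NhAU, NhAW, NhCU, NhCW, NkDU, NkDW, NkAU, NkAW, NkCU, NkCW} → row (4,9) (4,9)
That's 8 distinct rows out of 24 strategies.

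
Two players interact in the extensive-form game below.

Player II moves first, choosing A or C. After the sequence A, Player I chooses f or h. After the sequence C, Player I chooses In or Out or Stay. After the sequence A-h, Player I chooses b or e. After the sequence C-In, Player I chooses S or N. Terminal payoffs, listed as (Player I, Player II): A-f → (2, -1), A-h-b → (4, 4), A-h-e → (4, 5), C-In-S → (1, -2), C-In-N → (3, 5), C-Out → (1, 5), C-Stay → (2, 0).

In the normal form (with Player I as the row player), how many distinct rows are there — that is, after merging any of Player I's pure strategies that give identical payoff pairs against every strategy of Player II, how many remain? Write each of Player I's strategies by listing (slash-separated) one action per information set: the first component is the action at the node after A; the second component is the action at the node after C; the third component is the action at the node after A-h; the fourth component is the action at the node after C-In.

Player I has 24 pure strategies: f/In/b/S, f/In/b/N, f/In/e/S, f/In/e/N, f/Out/b/S, f/Out/b/N, f/Out/e/S, f/Out/e/N, f/Stay/b/S, f/Stay/b/N, f/Stay/e/S, f/Stay/e/N, h/In/b/S, h/In/b/N, h/In/e/S, h/In/e/N, h/Out/b/S, h/Out/b/N, h/Out/e/S, h/Out/e/N, h/Stay/b/S, h/Stay/b/N, h/Stay/e/S, h/Stay/e/N. Columns: A, C.
{f/In/b/S, f/In/e/S} → row (2,-1) (1,-2)
{f/In/b/N, f/In/e/N} → row (2,-1) (3,5)
{f/Out/b/S, f/Out/b/N, f/Out/e/S, f/Out/e/N} → row (2,-1) (1,5)
{f/Stay/b/S, f/Stay/b/N, f/Stay/e/S, f/Stay/e/N} → row (2,-1) (2,0)
{h/In/b/S} → row (4,4) (1,-2)
{h/In/b/N} → row (4,4) (3,5)
{h/In/e/S} → row (4,5) (1,-2)
{h/In/e/N} → row (4,5) (3,5)
{h/Out/b/S, h/Out/b/N} → row (4,4) (1,5)
{h/Out/e/S, h/Out/e/N} → row (4,5) (1,5)
{h/Stay/b/S, h/Stay/b/N} → row (4,4) (2,0)
{h/Stay/e/S, h/Stay/e/N} → row (4,5) (2,0)
That's 12 distinct rows out of 24 strategies.

12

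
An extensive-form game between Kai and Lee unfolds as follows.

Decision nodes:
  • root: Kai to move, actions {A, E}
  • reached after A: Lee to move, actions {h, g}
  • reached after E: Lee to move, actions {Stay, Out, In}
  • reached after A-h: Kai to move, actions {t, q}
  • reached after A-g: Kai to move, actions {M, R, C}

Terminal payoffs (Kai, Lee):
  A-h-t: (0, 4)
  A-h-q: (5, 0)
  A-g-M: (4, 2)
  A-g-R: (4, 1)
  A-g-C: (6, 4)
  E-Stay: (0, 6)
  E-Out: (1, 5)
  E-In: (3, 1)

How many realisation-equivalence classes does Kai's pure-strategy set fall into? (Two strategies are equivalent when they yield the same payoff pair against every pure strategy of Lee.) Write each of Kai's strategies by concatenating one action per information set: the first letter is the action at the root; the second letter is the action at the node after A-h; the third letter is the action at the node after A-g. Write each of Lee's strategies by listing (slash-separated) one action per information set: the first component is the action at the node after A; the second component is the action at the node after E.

Kai has 12 pure strategies: AtM, AtR, AtC, AqM, AqR, AqC, EtM, EtR, EtC, EqM, EqR, EqC. Columns: h/Stay, h/Out, h/In, g/Stay, g/Out, g/In.
{AtM} → row (0,4) (0,4) (0,4) (4,2) (4,2) (4,2)
{AtR} → row (0,4) (0,4) (0,4) (4,1) (4,1) (4,1)
{AtC} → row (0,4) (0,4) (0,4) (6,4) (6,4) (6,4)
{AqM} → row (5,0) (5,0) (5,0) (4,2) (4,2) (4,2)
{AqR} → row (5,0) (5,0) (5,0) (4,1) (4,1) (4,1)
{AqC} → row (5,0) (5,0) (5,0) (6,4) (6,4) (6,4)
{EtM, EtR, EtC, EqM, EqR, EqC} → row (0,6) (1,5) (3,1) (0,6) (1,5) (3,1)
That's 7 distinct rows out of 12 strategies.

7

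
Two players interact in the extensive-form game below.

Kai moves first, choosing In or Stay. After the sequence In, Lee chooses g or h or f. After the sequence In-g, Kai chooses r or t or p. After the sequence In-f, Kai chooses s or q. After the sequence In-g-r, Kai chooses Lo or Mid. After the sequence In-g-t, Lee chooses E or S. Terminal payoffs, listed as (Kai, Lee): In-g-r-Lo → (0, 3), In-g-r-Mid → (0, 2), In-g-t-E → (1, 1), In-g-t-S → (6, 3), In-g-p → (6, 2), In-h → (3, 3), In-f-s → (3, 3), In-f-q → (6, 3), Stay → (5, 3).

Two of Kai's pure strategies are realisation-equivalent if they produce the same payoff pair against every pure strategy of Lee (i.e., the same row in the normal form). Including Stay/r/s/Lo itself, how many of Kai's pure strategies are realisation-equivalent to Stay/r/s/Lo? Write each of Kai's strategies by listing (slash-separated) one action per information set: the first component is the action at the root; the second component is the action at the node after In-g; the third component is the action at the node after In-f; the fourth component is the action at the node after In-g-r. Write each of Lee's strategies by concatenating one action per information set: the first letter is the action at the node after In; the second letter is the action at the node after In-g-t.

12

Row for Stay/r/s/Lo (columns gE, gS, hE, hS, fE, fS): (5,3) (5,3) (5,3) (5,3) (5,3) (5,3).
Under Stay/r/s/Lo, Kai's choice at the node after In-g and at the node after In-f and at the node after In-g-r can never be reached regardless of what Lee does, so varying those choices leaves every outcome unchanged.
Holding the reachable choices fixed and varying the unreachable ones freely already gives 3 × 2 × 2 = 12 equivalent strategies.
No other strategy reproduces this row, so those 12 are the full class: Stay/r/s/Lo, Stay/r/s/Mid, Stay/r/q/Lo, Stay/r/q/Mid, Stay/t/s/Lo, Stay/t/s/Mid, Stay/t/q/Lo, Stay/t/q/Mid, Stay/p/s/Lo, Stay/p/s/Mid, Stay/p/q/Lo, Stay/p/q/Mid.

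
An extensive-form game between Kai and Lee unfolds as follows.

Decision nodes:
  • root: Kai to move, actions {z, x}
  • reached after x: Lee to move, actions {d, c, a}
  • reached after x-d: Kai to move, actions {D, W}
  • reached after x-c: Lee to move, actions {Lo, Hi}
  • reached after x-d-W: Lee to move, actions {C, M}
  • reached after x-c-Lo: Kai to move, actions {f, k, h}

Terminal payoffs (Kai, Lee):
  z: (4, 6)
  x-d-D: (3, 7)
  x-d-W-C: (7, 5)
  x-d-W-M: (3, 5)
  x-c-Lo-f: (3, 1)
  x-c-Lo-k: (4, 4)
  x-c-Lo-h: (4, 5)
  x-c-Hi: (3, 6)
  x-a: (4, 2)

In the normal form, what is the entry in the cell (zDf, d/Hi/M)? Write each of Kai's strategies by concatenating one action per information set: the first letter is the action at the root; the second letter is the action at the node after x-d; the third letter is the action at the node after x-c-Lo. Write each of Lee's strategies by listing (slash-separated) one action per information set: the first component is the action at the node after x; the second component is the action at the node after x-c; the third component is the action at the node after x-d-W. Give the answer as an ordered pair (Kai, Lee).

Trace the play path from the root:
  Kai plays z
→ terminal payoff (4, 6).
(Kai's choice at the node after x-d is never reached on this path, so it doesn't affect the outcome.)

(4, 6)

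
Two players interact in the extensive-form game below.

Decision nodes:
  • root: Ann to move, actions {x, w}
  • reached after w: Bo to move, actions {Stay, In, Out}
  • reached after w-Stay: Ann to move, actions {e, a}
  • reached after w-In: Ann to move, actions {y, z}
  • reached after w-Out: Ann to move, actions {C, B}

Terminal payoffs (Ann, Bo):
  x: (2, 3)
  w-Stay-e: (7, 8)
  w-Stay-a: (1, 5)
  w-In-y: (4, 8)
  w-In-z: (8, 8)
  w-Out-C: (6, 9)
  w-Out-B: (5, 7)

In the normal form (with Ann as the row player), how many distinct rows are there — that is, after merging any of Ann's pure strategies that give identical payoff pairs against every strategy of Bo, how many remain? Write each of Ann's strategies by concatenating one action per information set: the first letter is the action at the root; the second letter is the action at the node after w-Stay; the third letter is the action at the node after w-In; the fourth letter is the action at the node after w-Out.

Ann has 16 pure strategies: xeyC, xeyB, xezC, xezB, xayC, xayB, xazC, xazB, weyC, weyB, wezC, wezB, wayC, wayB, wazC, wazB. Columns: Stay, In, Out.
{xeyC, xeyB, xezC, xezB, xayC, xayB, xazC, xazB} → row (2,3) (2,3) (2,3)
{weyC} → row (7,8) (4,8) (6,9)
{weyB} → row (7,8) (4,8) (5,7)
{wezC} → row (7,8) (8,8) (6,9)
{wezB} → row (7,8) (8,8) (5,7)
{wayC} → row (1,5) (4,8) (6,9)
{wayB} → row (1,5) (4,8) (5,7)
{wazC} → row (1,5) (8,8) (6,9)
{wazB} → row (1,5) (8,8) (5,7)
That's 9 distinct rows out of 16 strategies.

9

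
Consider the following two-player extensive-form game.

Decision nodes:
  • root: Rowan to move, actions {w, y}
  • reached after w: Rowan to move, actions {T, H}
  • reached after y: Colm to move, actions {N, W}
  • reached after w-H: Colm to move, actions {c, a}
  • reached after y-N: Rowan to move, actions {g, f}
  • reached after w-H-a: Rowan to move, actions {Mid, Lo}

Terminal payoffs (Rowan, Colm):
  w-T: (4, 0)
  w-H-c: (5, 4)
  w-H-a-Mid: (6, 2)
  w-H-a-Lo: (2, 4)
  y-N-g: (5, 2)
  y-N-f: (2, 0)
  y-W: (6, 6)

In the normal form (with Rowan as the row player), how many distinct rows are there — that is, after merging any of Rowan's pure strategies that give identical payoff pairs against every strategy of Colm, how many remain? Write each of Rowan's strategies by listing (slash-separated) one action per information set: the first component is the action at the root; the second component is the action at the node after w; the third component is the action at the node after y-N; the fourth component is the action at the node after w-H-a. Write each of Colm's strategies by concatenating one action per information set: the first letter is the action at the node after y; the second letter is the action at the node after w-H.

Rowan has 16 pure strategies: w/T/g/Mid, w/T/g/Lo, w/T/f/Mid, w/T/f/Lo, w/H/g/Mid, w/H/g/Lo, w/H/f/Mid, w/H/f/Lo, y/T/g/Mid, y/T/g/Lo, y/T/f/Mid, y/T/f/Lo, y/H/g/Mid, y/H/g/Lo, y/H/f/Mid, y/H/f/Lo. Columns: Nc, Na, Wc, Wa.
{w/T/g/Mid, w/T/g/Lo, w/T/f/Mid, w/T/f/Lo} → row (4,0) (4,0) (4,0) (4,0)
{w/H/g/Mid, w/H/f/Mid} → row (5,4) (6,2) (5,4) (6,2)
{w/H/g/Lo, w/H/f/Lo} → row (5,4) (2,4) (5,4) (2,4)
{y/T/g/Mid, y/T/g/Lo, y/H/g/Mid, y/H/g/Lo} → row (5,2) (5,2) (6,6) (6,6)
{y/T/f/Mid, y/T/f/Lo, y/H/f/Mid, y/H/f/Lo} → row (2,0) (2,0) (6,6) (6,6)
That's 5 distinct rows out of 16 strategies.

5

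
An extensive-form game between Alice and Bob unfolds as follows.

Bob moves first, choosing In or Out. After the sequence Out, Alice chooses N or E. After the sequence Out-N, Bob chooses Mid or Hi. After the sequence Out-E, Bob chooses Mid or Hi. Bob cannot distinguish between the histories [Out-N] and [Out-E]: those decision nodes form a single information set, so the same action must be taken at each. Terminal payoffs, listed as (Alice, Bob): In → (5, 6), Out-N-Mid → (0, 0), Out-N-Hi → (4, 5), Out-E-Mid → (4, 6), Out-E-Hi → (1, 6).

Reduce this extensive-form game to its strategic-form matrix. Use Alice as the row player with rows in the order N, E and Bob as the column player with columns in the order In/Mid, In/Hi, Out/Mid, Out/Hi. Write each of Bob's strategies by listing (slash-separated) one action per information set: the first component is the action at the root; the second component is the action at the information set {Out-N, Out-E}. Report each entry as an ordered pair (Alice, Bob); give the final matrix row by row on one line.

N: (5,6) (5,6) (0,0) (4,5) | E: (5,6) (5,6) (4,6) (1,6)

Row N: In/Mid→(5,6), In/Hi→(5,6), Out/Mid→(0,0), Out/Hi→(4,5)
Row E: In/Mid→(5,6), In/Hi→(5,6), Out/Mid→(4,6), Out/Hi→(1,6)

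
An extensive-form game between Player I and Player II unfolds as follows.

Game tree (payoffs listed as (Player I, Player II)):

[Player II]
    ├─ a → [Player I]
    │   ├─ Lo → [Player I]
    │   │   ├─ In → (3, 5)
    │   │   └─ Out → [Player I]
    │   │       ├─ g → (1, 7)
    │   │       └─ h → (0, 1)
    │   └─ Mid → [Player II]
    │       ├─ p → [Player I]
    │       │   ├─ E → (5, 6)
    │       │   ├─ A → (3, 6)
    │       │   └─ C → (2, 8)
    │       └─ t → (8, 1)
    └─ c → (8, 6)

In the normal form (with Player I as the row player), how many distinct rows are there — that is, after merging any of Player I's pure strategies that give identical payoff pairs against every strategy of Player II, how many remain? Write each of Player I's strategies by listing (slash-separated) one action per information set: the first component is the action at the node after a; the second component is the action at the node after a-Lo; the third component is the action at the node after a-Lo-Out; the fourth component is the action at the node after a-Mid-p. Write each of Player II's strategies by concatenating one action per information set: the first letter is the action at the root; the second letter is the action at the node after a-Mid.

Player I has 24 pure strategies: Lo/In/g/E, Lo/In/g/A, Lo/In/g/C, Lo/In/h/E, Lo/In/h/A, Lo/In/h/C, Lo/Out/g/E, Lo/Out/g/A, Lo/Out/g/C, Lo/Out/h/E, Lo/Out/h/A, Lo/Out/h/C, Mid/In/g/E, Mid/In/g/A, Mid/In/g/C, Mid/In/h/E, Mid/In/h/A, Mid/In/h/C, Mid/Out/g/E, Mid/Out/g/A, Mid/Out/g/C, Mid/Out/h/E, Mid/Out/h/A, Mid/Out/h/C. Columns: ap, at, cp, ct.
{Lo/In/g/E, Lo/In/g/A, Lo/In/g/C, Lo/In/h/E, Lo/In/h/A, Lo/In/h/C} → row (3,5) (3,5) (8,6) (8,6)
{Lo/Out/g/E, Lo/Out/g/A, Lo/Out/g/C} → row (1,7) (1,7) (8,6) (8,6)
{Lo/Out/h/E, Lo/Out/h/A, Lo/Out/h/C} → row (0,1) (0,1) (8,6) (8,6)
{Mid/In/g/E, Mid/In/h/E, Mid/Out/g/E, Mid/Out/h/E} → row (5,6) (8,1) (8,6) (8,6)
{Mid/In/g/A, Mid/In/h/A, Mid/Out/g/A, Mid/Out/h/A} → row (3,6) (8,1) (8,6) (8,6)
{Mid/In/g/C, Mid/In/h/C, Mid/Out/g/C, Mid/Out/h/C} → row (2,8) (8,1) (8,6) (8,6)
That's 6 distinct rows out of 24 strategies.

6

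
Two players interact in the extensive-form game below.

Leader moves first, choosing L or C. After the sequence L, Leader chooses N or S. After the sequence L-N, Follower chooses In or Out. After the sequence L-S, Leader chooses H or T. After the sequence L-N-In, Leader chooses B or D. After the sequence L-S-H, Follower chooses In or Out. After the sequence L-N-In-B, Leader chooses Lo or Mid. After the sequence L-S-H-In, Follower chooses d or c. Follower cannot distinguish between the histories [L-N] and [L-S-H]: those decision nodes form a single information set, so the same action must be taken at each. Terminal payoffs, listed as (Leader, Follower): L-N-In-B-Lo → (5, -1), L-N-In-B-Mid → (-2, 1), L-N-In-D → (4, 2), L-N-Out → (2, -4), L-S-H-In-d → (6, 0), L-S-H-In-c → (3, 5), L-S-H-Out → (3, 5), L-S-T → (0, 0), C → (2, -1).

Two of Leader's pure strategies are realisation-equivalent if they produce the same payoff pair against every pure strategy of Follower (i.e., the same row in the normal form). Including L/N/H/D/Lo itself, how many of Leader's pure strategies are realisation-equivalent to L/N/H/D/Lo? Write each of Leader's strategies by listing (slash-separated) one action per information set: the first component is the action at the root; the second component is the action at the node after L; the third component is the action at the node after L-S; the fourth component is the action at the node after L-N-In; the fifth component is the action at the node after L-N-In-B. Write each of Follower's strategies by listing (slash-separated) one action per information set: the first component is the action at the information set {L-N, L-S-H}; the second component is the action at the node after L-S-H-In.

Row for L/N/H/D/Lo (columns In/d, In/c, Out/d, Out/c): (4,2) (4,2) (2,-4) (2,-4).
Under L/N/H/D/Lo, Leader's choice at the node after L-S and at the node after L-N-In-B can never be reached regardless of what Follower does, so varying those choices leaves every outcome unchanged.
Holding the reachable choices fixed and varying the unreachable ones freely already gives 2 × 2 = 4 equivalent strategies.
No other strategy reproduces this row, so those 4 are the full class: L/N/H/D/Lo, L/N/H/D/Mid, L/N/T/D/Lo, L/N/T/D/Mid.

4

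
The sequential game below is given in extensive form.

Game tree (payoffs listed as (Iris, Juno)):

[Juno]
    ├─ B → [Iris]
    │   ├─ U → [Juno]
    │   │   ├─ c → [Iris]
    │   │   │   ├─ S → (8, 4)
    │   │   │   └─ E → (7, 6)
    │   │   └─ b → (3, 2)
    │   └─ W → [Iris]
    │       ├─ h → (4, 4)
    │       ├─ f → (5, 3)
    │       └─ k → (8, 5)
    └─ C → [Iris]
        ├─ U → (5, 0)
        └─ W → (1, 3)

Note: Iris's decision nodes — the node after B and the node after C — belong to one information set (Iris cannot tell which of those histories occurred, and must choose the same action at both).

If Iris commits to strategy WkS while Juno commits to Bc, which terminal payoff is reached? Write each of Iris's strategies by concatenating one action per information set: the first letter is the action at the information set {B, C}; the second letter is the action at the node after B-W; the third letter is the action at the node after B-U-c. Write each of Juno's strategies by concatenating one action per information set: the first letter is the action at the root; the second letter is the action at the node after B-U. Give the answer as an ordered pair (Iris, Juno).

Trace the play path from the root:
  Juno plays B
  Iris plays W at [B]
  Iris plays k at [B-W]
→ terminal payoff (8, 5).
(Iris's choice at the node after B-U-c is never reached on this path, so it doesn't affect the outcome.)

(8, 5)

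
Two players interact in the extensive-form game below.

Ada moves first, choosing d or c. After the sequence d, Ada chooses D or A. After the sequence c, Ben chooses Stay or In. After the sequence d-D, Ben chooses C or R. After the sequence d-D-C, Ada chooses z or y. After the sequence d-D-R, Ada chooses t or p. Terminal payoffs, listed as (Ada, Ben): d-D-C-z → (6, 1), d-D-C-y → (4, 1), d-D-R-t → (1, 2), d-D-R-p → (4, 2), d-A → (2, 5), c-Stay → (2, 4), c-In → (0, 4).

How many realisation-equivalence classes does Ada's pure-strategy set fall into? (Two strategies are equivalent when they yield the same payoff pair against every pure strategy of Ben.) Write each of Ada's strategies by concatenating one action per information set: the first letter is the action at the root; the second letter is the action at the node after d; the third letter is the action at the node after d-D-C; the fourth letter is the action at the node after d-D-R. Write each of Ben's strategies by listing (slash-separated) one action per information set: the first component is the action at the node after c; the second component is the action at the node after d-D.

6

Ada has 16 pure strategies: dDzt, dDzp, dDyt, dDyp, dAzt, dAzp, dAyt, dAyp, cDzt, cDzp, cDyt, cDyp, cAzt, cAzp, cAyt, cAyp. Columns: Stay/C, Stay/R, In/C, In/R.
{dDzt} → row (6,1) (1,2) (6,1) (1,2)
{dDzp} → row (6,1) (4,2) (6,1) (4,2)
{dDyt} → row (4,1) (1,2) (4,1) (1,2)
{dDyp} → row (4,1) (4,2) (4,1) (4,2)
{dAzt, dAzp, dAyt, dAyp} → row (2,5) (2,5) (2,5) (2,5)
{cDzt, cDzp, cDyt, cDyp, cAzt, cAzp, cAyt, cAyp} → row (2,4) (2,4) (0,4) (0,4)
That's 6 distinct rows out of 16 strategies.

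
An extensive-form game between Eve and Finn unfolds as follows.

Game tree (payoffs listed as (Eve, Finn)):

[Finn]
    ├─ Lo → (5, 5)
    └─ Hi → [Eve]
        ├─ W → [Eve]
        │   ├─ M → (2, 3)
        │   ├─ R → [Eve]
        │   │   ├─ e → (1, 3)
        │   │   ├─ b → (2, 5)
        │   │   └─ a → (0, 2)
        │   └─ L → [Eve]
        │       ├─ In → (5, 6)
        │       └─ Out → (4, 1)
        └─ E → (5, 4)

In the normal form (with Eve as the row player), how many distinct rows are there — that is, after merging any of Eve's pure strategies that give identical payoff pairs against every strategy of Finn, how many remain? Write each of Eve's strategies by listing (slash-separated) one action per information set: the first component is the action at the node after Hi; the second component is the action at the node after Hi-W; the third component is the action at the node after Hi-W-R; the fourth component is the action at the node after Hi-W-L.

Eve has 36 pure strategies: W/M/e/In, W/M/e/Out, W/M/b/In, W/M/b/Out, W/M/a/In, W/M/a/Out, W/R/e/In, W/R/e/Out, W/R/b/In, W/R/b/Out, W/R/a/In, W/R/a/Out, W/L/e/In, W/L/e/Out, W/L/b/In, W/L/b/Out, W/L/a/In, W/L/a/Out, E/M/e/In, E/M/e/Out, E/M/b/In, E/M/b/Out, E/M/a/In, E/M/a/Out, E/R/e/In, E/R/e/Out, E/R/b/In, E/R/b/Out, E/R/a/In, E/R/a/Out, E/L/e/In, E/L/e/Out, E/L/b/In, E/L/b/Out, E/L/a/In, E/L/a/Out. Columns: Lo, Hi.
{W/M/e/In, W/M/e/Out, W/M/b/In, W/M/b/Out, W/M/a/In, W/M/a/Out} → row (5,5) (2,3)
{W/R/e/In, W/R/e/Out} → row (5,5) (1,3)
{W/R/b/In, W/R/b/Out} → row (5,5) (2,5)
{W/R/a/In, W/R/a/Out} → row (5,5) (0,2)
{W/L/e/In, W/L/b/In, W/L/a/In} → row (5,5) (5,6)
{W/L/e/Out, W/L/b/Out, W/L/a/Out} → row (5,5) (4,1)
{E/M/e/In, E/M/e/Out, E/M/b/In, E/M/b/Out, E/M/a/In, E/M/a/Out, E/R/e/In, E/R/e/Out, E/R/b/In, E/R/b/Out, E/R/a/In, E/R/a/Out, E/L/e/In, E/L/e/Out, E/L/b/In, E/L/b/Out, E/L/a/In, E/L/a/Out} → row (5,5) (5,4)
That's 7 distinct rows out of 36 strategies.

7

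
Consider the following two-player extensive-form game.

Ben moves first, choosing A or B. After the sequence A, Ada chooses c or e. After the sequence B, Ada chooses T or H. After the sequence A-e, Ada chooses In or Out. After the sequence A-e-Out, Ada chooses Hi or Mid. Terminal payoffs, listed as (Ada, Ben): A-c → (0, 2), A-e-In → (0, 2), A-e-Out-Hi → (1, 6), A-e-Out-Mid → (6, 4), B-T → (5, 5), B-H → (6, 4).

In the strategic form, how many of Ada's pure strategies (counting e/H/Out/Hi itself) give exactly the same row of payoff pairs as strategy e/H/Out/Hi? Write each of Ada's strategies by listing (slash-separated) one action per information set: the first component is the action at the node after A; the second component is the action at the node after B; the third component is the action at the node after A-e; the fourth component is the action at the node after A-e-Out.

Row for e/H/Out/Hi (columns A, B): (1,6) (6,4).
Every one of Ada's information sets is on the play path for some reply by Ben when Ada follows e/H/Out/Hi.
Changing the action at any of them therefore changes at least one column, so only e/H/Out/Hi itself gives this row.

1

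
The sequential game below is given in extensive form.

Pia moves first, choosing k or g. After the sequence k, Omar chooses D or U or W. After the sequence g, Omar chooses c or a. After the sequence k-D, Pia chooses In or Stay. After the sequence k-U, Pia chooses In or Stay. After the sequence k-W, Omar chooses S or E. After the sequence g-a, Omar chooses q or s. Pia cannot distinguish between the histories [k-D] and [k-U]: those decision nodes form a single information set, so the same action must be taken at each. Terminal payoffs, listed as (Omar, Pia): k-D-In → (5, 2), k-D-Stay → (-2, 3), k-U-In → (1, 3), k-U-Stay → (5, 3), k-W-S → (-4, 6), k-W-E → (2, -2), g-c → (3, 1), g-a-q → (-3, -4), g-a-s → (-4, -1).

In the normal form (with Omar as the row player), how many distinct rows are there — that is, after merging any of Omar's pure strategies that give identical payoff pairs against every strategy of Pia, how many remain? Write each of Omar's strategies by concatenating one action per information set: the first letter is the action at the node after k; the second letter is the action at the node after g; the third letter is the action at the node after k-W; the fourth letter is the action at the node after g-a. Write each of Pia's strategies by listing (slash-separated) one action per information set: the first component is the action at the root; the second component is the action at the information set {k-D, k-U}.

12

Omar has 24 pure strategies: DcSq, DcSs, DcEq, DcEs, DaSq, DaSs, DaEq, DaEs, UcSq, UcSs, UcEq, UcEs, UaSq, UaSs, UaEq, UaEs, WcSq, WcSs, WcEq, WcEs, WaSq, WaSs, WaEq, WaEs. Columns: k/In, k/Stay, g/In, g/Stay.
{DcSq, DcSs, DcEq, DcEs} → row (5,2) (-2,3) (3,1) (3,1)
{DaSq, DaEq} → row (5,2) (-2,3) (-3,-4) (-3,-4)
{DaSs, DaEs} → row (5,2) (-2,3) (-4,-1) (-4,-1)
{UcSq, UcSs, UcEq, UcEs} → row (1,3) (5,3) (3,1) (3,1)
{UaSq, UaEq} → row (1,3) (5,3) (-3,-4) (-3,-4)
{UaSs, UaEs} → row (1,3) (5,3) (-4,-1) (-4,-1)
{WcSq, WcSs} → row (-4,6) (-4,6) (3,1) (3,1)
{WcEq, WcEs} → row (2,-2) (2,-2) (3,1) (3,1)
{WaSq} → row (-4,6) (-4,6) (-3,-4) (-3,-4)
{WaSs} → row (-4,6) (-4,6) (-4,-1) (-4,-1)
{WaEq} → row (2,-2) (2,-2) (-3,-4) (-3,-4)
{WaEs} → row (2,-2) (2,-2) (-4,-1) (-4,-1)
That's 12 distinct rows out of 24 strategies.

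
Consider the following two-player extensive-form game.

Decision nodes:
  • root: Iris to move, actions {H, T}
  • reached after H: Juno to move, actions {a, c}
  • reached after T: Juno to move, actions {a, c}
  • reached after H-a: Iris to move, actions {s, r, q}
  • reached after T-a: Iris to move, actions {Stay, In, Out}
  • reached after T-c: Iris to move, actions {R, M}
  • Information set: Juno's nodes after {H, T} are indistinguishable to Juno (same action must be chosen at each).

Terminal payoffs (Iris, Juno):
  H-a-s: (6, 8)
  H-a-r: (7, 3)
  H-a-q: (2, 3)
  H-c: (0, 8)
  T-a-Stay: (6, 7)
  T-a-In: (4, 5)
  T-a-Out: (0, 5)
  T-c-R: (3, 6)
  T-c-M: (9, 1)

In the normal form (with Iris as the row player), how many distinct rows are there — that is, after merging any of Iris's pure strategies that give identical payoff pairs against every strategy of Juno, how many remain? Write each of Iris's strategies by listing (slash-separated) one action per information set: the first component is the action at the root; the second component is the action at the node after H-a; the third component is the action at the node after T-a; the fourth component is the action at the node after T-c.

Iris has 36 pure strategies: H/s/Stay/R, H/s/Stay/M, H/s/In/R, H/s/In/M, H/s/Out/R, H/s/Out/M, H/r/Stay/R, H/r/Stay/M, H/r/In/R, H/r/In/M, H/r/Out/R, H/r/Out/M, H/q/Stay/R, H/q/Stay/M, H/q/In/R, H/q/In/M, H/q/Out/R, H/q/Out/M, T/s/Stay/R, T/s/Stay/M, T/s/In/R, T/s/In/M, T/s/Out/R, T/s/Out/M, T/r/Stay/R, T/r/Stay/M, T/r/In/R, T/r/In/M, T/r/Out/R, T/r/Out/M, T/q/Stay/R, T/q/Stay/M, T/q/In/R, T/q/In/M, T/q/Out/R, T/q/Out/M. Columns: a, c.
{H/s/Stay/R, H/s/Stay/M, H/s/In/R, H/s/In/M, H/s/Out/R, H/s/Out/M} → row (6,8) (0,8)
{H/r/Stay/R, H/r/Stay/M, H/r/In/R, H/r/In/M, H/r/Out/R, H/r/Out/M} → row (7,3) (0,8)
{H/q/Stay/R, H/q/Stay/M, H/q/In/R, H/q/In/M, H/q/Out/R, H/q/Out/M} → row (2,3) (0,8)
{T/s/Stay/R, T/r/Stay/R, T/q/Stay/R} → row (6,7) (3,6)
{T/s/Stay/M, T/r/Stay/M, T/q/Stay/M} → row (6,7) (9,1)
{T/s/In/R, T/r/In/R, T/q/In/R} → row (4,5) (3,6)
{T/s/In/M, T/r/In/M, T/q/In/M} → row (4,5) (9,1)
{T/s/Out/R, T/r/Out/R, T/q/Out/R} → row (0,5) (3,6)
{T/s/Out/M, T/r/Out/M, T/q/Out/M} → row (0,5) (9,1)
That's 9 distinct rows out of 36 strategies.

9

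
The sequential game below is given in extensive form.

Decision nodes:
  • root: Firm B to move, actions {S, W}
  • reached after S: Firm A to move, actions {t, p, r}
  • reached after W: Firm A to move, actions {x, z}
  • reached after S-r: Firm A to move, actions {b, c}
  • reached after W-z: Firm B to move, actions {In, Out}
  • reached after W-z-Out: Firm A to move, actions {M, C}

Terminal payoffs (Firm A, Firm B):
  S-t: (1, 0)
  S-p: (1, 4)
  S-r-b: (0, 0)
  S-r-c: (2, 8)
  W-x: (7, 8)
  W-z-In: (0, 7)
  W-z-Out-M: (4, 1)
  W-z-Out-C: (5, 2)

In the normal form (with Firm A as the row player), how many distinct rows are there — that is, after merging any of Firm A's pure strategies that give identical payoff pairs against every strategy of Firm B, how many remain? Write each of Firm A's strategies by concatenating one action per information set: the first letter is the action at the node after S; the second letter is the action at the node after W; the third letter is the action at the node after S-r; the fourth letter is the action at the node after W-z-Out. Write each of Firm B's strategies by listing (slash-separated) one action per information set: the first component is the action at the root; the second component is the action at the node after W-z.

12

Firm A has 24 pure strategies: txbM, txbC, txcM, txcC, tzbM, tzbC, tzcM, tzcC, pxbM, pxbC, pxcM, pxcC, pzbM, pzbC, pzcM, pzcC, rxbM, rxbC, rxcM, rxcC, rzbM, rzbC, rzcM, rzcC. Columns: S/In, S/Out, W/In, W/Out.
{txbM, txbC, txcM, txcC} → row (1,0) (1,0) (7,8) (7,8)
{tzbM, tzcM} → row (1,0) (1,0) (0,7) (4,1)
{tzbC, tzcC} → row (1,0) (1,0) (0,7) (5,2)
{pxbM, pxbC, pxcM, pxcC} → row (1,4) (1,4) (7,8) (7,8)
{pzbM, pzcM} → row (1,4) (1,4) (0,7) (4,1)
{pzbC, pzcC} → row (1,4) (1,4) (0,7) (5,2)
{rxbM, rxbC} → row (0,0) (0,0) (7,8) (7,8)
{rxcM, rxcC} → row (2,8) (2,8) (7,8) (7,8)
{rzbM} → row (0,0) (0,0) (0,7) (4,1)
{rzbC} → row (0,0) (0,0) (0,7) (5,2)
{rzcM} → row (2,8) (2,8) (0,7) (4,1)
{rzcC} → row (2,8) (2,8) (0,7) (5,2)
That's 12 distinct rows out of 24 strategies.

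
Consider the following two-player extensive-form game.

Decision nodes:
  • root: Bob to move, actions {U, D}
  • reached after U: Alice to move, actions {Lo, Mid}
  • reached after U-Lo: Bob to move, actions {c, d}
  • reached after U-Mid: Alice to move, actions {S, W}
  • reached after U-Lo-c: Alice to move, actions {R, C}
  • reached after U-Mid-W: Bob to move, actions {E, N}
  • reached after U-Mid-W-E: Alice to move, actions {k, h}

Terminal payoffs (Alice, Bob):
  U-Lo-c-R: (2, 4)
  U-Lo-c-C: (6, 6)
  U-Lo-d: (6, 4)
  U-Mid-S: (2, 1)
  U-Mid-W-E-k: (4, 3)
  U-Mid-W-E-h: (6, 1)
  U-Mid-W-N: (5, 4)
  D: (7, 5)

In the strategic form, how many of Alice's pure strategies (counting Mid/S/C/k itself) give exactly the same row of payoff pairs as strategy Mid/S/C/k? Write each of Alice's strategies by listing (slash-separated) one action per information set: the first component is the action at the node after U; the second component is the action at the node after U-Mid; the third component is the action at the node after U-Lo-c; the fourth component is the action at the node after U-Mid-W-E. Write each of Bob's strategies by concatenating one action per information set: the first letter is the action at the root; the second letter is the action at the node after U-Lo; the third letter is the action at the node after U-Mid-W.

Row for Mid/S/C/k (columns UcE, UcN, UdE, UdN, DcE, DcN, DdE, DdN): (2,1) (2,1) (2,1) (2,1) (7,5) (7,5) (7,5) (7,5).
Under Mid/S/C/k, Alice's choice at the node after U-Lo-c and at the node after U-Mid-W-E can never be reached regardless of what Bob does, so varying those choices leaves every outcome unchanged.
Holding the reachable choices fixed and varying the unreachable ones freely already gives 2 × 2 = 4 equivalent strategies.
No other strategy reproduces this row, so those 4 are the full class: Mid/S/R/k, Mid/S/R/h, Mid/S/C/k, Mid/S/C/h.

4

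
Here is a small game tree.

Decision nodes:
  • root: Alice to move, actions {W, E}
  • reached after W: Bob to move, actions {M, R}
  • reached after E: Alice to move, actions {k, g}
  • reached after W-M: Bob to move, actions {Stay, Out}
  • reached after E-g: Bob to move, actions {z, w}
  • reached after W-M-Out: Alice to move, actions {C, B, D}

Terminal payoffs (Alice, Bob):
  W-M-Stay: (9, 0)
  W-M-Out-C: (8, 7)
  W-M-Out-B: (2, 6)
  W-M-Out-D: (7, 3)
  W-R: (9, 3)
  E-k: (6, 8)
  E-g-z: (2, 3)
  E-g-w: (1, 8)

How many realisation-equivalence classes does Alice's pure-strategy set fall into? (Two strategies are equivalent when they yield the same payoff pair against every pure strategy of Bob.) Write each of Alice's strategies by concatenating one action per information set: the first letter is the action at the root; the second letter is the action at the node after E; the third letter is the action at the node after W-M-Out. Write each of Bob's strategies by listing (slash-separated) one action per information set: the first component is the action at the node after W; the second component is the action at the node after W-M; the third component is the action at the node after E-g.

5

Alice has 12 pure strategies: WkC, WkB, WkD, WgC, WgB, WgD, EkC, EkB, EkD, EgC, EgB, EgD. Columns: M/Stay/z, M/Stay/w, M/Out/z, M/Out/w, R/Stay/z, R/Stay/w, R/Out/z, R/Out/w.
{WkC, WgC} → row (9,0) (9,0) (8,7) (8,7) (9,3) (9,3) (9,3) (9,3)
{WkB, WgB} → row (9,0) (9,0) (2,6) (2,6) (9,3) (9,3) (9,3) (9,3)
{WkD, WgD} → row (9,0) (9,0) (7,3) (7,3) (9,3) (9,3) (9,3) (9,3)
{EkC, EkB, EkD} → row (6,8) (6,8) (6,8) (6,8) (6,8) (6,8) (6,8) (6,8)
{EgC, EgB, EgD} → row (2,3) (1,8) (2,3) (1,8) (2,3) (1,8) (2,3) (1,8)
That's 5 distinct rows out of 12 strategies.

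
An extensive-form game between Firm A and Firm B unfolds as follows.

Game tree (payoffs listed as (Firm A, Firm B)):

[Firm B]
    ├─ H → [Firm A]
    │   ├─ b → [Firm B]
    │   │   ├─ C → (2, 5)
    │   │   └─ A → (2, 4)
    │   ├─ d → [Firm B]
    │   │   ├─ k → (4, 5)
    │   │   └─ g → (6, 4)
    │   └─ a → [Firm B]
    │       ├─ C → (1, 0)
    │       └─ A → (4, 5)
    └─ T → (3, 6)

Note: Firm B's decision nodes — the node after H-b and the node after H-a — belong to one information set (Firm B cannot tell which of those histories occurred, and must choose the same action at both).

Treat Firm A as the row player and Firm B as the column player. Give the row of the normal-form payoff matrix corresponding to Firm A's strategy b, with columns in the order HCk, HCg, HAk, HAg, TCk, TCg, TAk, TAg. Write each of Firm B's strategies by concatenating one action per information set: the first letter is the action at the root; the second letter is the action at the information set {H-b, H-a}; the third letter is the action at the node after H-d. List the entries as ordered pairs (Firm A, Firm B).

vs HCk: Firm B plays H → Firm A plays b at [H] → Firm B plays C at [H-b] → (2, 5)
vs HCg: Firm B plays H → Firm A plays b at [H] → Firm B plays C at [H-b] → (2, 5)
vs HAk: Firm B plays H → Firm A plays b at [H] → Firm B plays A at [H-b] → (2, 4)
vs HAg: Firm B plays H → Firm A plays b at [H] → Firm B plays A at [H-b] → (2, 4)
vs TCk: Firm B plays T → (3, 6)
vs TCg: Firm B plays T → (3, 6)
vs TAk: Firm B plays T → (3, 6)
vs TAg: Firm B plays T → (3, 6)

(2,5) (2,5) (2,4) (2,4) (3,6) (3,6) (3,6) (3,6)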